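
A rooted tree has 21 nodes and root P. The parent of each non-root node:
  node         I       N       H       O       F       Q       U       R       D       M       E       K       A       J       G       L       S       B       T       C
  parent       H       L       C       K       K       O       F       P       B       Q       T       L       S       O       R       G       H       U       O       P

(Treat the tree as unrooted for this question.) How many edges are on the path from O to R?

4

The path is O–K–L–G–R, which has 4 edges.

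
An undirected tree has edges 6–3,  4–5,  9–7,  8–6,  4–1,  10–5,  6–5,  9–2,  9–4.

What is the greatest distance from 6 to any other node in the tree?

4

A farthest node from 6 is 7 (2 also at distance 4).
The path 6 – 5 – 4 – 9 – 7 has 4 edges.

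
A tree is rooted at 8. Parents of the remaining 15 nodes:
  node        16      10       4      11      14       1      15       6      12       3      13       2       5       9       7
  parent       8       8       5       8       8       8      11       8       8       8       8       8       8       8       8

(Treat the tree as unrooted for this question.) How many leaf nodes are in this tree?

13

Exactly 13 nodes have a single neighbour: 1, 2, 3, 4, 6, 7, 9, 10, 12, 13, 14, 15, 16.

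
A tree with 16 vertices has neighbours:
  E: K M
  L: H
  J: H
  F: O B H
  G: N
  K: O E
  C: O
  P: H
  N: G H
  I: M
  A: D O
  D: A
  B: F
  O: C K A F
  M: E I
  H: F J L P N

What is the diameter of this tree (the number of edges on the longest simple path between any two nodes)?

8

A longest path is G–N–H–F–O–K–E–M–I, with 8 edges.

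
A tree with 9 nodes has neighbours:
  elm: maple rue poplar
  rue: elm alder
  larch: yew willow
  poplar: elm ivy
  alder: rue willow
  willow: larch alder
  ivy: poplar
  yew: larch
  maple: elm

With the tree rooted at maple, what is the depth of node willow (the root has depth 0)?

4

maple → elm → rue → alder → willow — 4 edges.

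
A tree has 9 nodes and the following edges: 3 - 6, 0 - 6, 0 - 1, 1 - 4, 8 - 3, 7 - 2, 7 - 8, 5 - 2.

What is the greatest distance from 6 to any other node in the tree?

Distances from 6 peak at 5, attained at 5.
6-3-8-7-2-5

5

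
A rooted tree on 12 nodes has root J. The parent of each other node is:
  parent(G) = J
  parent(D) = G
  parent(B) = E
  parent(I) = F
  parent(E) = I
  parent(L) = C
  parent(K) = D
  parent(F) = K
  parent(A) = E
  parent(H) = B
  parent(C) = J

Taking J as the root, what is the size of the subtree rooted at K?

Descendants of K (including itself): K, F, I, E, B, A, H. That's 7.

7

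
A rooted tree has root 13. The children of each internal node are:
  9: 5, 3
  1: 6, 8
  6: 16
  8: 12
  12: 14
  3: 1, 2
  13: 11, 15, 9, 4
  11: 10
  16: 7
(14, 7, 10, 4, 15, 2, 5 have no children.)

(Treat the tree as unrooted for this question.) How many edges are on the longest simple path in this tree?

BFS from 10 reaches 7 last, at distance 8; BFS from 7 confirms no node is farther.
Path: 10 – 11 – 13 – 9 – 3 – 1 – 6 – 16 – 7.

8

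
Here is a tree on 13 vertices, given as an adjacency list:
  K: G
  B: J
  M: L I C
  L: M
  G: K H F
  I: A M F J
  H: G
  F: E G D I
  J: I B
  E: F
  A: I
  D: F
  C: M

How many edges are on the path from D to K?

3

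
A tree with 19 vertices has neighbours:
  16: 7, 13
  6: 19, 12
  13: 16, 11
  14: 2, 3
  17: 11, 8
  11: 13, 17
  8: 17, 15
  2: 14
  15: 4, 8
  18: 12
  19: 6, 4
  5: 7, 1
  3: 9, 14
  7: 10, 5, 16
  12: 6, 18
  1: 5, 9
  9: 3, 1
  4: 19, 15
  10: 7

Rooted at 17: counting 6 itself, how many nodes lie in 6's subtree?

3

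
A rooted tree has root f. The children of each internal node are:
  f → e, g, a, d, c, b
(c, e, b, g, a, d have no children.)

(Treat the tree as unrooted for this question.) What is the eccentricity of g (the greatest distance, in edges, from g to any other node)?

2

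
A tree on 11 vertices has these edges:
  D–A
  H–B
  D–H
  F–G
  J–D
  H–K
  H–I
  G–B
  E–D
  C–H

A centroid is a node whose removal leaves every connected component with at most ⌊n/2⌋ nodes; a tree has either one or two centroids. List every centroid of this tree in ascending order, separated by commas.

Delete H: the remaining components have sizes 4, 3, 1, 1, 1. Max 4 ≤ 5, so H is a centroid.
No neighbour of H does as well, so H is the unique centroid.

H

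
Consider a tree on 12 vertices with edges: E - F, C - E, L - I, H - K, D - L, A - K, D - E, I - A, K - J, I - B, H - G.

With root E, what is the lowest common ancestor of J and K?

J's ancestor chain is J, K, A, I, L, D, E and K's is K, A, I, L, D, E; they first meet at K.

K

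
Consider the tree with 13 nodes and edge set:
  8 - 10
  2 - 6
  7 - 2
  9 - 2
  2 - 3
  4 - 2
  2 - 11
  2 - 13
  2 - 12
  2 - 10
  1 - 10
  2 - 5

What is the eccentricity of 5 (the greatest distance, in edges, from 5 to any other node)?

3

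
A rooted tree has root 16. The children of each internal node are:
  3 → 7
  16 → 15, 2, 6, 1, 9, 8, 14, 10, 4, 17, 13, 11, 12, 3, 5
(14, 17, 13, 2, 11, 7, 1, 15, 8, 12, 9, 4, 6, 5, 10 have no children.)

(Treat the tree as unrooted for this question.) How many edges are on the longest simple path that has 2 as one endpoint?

3

The node farthest from 2 is 7, via 2 – 16 – 3 – 7 — 3 edges.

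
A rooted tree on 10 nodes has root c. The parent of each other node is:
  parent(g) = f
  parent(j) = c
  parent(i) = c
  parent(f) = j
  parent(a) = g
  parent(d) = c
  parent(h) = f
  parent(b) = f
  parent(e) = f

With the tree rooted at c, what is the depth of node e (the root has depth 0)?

3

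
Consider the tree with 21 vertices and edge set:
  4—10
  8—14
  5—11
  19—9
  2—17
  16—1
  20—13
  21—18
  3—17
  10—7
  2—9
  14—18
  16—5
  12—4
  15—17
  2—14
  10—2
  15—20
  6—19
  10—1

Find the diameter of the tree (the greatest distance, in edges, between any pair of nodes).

9

A longest path is 11 - 5 - 16 - 1 - 10 - 2 - 17 - 15 - 20 - 13, with 9 edges.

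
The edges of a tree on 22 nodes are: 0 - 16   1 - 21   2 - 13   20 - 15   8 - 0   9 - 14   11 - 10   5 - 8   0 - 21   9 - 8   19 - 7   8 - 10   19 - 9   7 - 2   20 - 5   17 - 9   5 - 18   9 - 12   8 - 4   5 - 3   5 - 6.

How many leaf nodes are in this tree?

12

Degree-1 nodes: 1, 3, 4, 6, 11, 12, 13, 14, 15, 16, 17, 18 — 12 of them.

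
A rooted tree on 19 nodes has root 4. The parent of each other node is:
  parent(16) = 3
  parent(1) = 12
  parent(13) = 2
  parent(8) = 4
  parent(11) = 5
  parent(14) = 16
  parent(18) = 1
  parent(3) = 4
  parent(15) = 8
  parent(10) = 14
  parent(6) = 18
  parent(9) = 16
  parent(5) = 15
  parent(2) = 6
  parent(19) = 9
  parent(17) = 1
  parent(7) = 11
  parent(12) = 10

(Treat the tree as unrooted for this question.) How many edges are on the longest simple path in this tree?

15

A longest path is 13-2-6-18-1-12-10-14-16-3-4-8-15-5-11-7, with 15 edges.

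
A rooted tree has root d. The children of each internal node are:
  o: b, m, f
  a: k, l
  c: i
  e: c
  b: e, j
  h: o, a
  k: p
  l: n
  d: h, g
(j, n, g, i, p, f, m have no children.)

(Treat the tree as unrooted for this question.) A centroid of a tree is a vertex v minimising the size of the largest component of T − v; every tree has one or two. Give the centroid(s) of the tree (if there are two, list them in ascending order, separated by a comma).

If h is removed the pieces have sizes 8, 5, 2, all ≤ ⌊16/2⌋ = 8.
o is adjacent to h and is also a centroid (the largest component after removing it is likewise 8).

h, o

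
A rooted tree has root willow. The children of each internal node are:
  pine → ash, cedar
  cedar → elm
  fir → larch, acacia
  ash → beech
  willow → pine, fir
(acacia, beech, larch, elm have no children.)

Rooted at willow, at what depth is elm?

willow–pine–cedar–elm — 3 edges.

3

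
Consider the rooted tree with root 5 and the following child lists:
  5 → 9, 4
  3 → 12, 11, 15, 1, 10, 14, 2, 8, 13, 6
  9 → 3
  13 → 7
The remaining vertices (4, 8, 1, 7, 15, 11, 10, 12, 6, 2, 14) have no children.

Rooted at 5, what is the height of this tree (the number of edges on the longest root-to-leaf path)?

4

The longest root-to-leaf path is 5–9–3–13–7 (4 edges).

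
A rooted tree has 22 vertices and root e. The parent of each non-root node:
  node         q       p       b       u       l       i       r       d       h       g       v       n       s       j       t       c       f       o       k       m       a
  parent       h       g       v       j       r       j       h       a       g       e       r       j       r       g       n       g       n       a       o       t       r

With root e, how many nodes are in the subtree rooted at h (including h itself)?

11

The subtree rooted at h contains: h, q, r, v, a, s, l, b, o, d, k — 11 nodes.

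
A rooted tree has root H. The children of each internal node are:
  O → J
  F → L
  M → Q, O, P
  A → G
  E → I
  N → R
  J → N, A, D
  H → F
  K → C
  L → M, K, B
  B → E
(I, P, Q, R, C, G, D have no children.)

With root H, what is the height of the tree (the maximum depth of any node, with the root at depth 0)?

A deepest node is G, reached by H-F-L-M-O-J-A-G.
That path has 7 edges, so the height is 7.

7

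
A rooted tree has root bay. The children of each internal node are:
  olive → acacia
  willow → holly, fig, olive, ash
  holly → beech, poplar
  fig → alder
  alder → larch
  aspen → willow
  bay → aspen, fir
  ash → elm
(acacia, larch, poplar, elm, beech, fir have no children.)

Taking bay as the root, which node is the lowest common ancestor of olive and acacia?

olive

Ancestors of olive (toward the root): olive, willow, aspen, bay.
Ancestors of acacia: acacia, olive, willow, aspen, bay.
The deepest node appearing in both lists is olive.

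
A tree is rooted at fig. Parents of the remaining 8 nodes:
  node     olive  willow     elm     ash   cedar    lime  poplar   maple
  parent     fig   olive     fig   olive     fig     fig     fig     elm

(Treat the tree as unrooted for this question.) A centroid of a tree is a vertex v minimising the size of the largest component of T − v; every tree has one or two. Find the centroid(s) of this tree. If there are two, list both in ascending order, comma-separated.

fig

If fig is removed the pieces have sizes 3, 2, 1, 1, 1, all ≤ ⌊9/2⌋ = 4.
No neighbour of fig does as well, so fig is the unique centroid.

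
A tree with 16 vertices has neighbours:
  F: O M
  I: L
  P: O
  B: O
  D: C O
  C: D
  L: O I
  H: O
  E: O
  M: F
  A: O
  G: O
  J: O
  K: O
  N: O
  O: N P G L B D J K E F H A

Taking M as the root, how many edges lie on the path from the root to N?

3

M–F–O–N — 3 edges.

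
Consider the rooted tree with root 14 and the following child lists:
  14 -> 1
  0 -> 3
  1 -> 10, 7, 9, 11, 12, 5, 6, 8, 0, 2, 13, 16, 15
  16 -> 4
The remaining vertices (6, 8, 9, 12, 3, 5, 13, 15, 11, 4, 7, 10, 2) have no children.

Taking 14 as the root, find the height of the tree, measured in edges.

3

A deepest node is 4, reached by 14 – 1 – 16 – 4.
That path has 3 edges, so the height is 3.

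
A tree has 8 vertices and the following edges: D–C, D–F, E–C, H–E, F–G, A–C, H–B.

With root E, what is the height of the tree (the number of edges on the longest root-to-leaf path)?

The longest root-to-leaf path is E → C → D → F → G (4 edges).

4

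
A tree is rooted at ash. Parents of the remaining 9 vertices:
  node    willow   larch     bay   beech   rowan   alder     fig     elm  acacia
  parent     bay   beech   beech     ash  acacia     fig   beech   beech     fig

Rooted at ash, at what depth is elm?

Path from ash to elm: ash → beech → elm, which has 2 edges.

2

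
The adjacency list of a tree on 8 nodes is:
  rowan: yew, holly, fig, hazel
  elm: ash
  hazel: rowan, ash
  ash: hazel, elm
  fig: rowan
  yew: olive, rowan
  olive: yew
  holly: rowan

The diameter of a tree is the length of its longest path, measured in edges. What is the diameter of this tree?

5

A longest path is elm – ash – hazel – rowan – yew – olive, with 5 edges.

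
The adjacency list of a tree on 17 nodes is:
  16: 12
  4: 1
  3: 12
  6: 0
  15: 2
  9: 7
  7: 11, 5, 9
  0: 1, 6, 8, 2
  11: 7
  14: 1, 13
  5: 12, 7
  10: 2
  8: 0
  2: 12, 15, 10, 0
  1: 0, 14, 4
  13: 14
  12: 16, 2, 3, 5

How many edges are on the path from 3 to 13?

The path is 3–12–2–0–1–14–13, which has 6 edges.

6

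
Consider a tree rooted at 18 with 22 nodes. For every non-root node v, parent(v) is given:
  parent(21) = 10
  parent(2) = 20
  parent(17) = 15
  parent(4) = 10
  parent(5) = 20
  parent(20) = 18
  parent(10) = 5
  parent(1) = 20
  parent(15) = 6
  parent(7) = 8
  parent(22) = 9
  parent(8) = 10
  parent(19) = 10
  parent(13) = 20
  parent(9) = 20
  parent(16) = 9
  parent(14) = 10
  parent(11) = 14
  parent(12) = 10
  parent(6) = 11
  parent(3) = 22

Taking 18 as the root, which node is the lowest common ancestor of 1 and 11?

Path 1→root: 1 20 18; path 11→root: 11 14 10 5 20 18.
First common node: 20.

20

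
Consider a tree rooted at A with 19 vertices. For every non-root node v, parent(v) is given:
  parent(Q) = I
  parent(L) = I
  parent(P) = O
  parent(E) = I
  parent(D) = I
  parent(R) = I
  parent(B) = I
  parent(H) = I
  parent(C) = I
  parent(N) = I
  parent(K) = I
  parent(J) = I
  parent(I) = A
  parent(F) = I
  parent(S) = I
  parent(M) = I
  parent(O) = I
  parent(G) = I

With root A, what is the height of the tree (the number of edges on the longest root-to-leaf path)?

3

The longest root-to-leaf path is A → I → O → P (3 edges).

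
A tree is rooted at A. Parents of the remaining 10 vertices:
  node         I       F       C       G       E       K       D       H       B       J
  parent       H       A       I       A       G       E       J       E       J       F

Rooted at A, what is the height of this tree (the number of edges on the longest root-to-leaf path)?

5

The longest root-to-leaf path is A–G–E–H–I–C (5 edges).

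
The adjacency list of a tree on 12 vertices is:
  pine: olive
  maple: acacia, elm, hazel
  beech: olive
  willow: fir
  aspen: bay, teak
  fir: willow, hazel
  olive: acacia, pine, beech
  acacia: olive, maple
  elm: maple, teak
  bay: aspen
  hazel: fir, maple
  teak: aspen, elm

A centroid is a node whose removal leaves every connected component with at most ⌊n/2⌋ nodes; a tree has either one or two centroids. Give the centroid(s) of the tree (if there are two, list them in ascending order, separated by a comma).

maple

Delete maple: the remaining components have sizes 4, 4, 3. Max 4 ≤ 6, so maple is a centroid.
Every other node leaves some component of size > 6, so the centroid is unique.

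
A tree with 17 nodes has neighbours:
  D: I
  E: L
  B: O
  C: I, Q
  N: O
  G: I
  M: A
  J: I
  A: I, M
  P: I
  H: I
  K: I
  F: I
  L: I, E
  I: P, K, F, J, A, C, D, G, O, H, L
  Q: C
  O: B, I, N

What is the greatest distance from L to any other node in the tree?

3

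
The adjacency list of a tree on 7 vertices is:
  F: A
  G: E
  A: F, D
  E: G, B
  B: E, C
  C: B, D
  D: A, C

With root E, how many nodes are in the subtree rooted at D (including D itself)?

D's subtree: {D, A, F}, size 3.

3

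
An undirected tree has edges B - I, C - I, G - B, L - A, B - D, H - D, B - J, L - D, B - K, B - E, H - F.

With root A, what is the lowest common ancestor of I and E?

I's ancestor chain is I, B, D, L, A and E's is E, B, D, L, A; they first meet at B.

B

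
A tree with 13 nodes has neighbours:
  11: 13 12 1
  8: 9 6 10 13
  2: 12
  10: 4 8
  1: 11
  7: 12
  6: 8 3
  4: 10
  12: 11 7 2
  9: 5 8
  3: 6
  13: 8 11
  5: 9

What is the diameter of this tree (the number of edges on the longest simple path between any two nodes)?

BFS from 5 reaches 2 last, at distance 6; BFS from 2 confirms no node is farther.
Path: 5 – 9 – 8 – 13 – 11 – 12 – 2.

6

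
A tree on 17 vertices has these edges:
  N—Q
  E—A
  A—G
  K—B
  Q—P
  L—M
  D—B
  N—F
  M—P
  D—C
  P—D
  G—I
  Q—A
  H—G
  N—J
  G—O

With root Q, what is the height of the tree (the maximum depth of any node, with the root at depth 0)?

4

The longest root-to-leaf path is Q-P-D-B-K (4 edges).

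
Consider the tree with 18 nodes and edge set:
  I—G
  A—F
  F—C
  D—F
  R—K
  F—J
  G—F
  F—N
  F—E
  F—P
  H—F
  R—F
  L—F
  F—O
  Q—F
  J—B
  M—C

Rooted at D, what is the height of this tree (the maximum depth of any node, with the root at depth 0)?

3

A deepest node is B, reached by D–F–J–B.
That path has 3 edges, so the height is 3.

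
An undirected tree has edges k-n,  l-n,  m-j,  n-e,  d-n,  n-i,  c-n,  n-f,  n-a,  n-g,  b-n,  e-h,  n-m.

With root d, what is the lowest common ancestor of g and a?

n

Ancestors of g (toward the root): g, n, d.
Ancestors of a: a, n, d.
The deepest node appearing in both lists is n.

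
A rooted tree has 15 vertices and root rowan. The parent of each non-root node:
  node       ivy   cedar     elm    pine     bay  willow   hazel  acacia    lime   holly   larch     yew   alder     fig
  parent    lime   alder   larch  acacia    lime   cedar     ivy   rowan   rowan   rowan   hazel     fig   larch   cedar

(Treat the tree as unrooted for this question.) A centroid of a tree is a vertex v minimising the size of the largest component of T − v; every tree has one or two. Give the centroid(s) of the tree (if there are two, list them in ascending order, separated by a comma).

Delete hazel: the remaining components have sizes 7, 7. Max 7 ≤ 7, so hazel is a centroid.
No neighbour of hazel does as well, so hazel is the unique centroid.

hazel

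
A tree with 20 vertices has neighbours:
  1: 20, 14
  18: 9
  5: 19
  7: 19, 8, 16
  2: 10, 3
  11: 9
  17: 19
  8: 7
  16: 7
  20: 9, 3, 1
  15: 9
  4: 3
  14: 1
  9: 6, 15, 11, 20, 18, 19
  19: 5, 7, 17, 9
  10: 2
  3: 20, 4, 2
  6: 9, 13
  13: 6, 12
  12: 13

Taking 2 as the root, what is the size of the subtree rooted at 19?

Descendants of 19 (including itself): 19, 7, 5, 17, 8, 16. That's 6.

6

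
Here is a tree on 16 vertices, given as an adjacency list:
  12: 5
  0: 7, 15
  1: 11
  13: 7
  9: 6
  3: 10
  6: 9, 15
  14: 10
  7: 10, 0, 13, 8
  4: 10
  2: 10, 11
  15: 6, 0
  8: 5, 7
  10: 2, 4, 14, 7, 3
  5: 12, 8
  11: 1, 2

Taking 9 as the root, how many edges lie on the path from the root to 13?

5

Path from 9 to 13: 9–6–15–0–7–13, which has 5 edges.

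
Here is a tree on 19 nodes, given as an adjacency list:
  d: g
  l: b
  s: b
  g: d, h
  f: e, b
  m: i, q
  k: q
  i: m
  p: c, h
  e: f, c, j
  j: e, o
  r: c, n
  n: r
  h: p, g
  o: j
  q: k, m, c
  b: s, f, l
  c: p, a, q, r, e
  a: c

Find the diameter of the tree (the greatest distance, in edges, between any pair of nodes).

8

Starting from d, a farthest node is s at distance 8.
One longest path: d - g - h - p - c - e - f - b - s.
So the diameter is 8.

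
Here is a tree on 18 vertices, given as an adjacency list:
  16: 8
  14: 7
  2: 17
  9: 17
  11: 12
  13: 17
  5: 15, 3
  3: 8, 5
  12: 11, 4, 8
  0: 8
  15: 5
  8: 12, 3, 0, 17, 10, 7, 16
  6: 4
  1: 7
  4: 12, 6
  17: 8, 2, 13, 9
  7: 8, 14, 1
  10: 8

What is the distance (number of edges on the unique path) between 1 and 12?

1 – 7 – 8 – 12: 3 edges.

3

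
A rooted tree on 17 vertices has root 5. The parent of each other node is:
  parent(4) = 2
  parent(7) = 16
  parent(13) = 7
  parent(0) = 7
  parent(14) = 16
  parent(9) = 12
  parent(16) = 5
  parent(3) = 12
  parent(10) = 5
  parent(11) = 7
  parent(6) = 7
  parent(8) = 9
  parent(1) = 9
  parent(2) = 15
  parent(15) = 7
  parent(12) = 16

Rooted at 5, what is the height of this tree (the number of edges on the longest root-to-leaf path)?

4 sits deepest: 5 – 16 – 7 – 15 – 2 – 4 — 5 edges from the root.

5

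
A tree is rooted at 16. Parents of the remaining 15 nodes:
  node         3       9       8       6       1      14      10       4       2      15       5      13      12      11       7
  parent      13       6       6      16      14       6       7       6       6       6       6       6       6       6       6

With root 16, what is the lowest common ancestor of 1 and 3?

1's ancestor chain is 1, 14, 6, 16 and 3's is 3, 13, 6, 16; they first meet at 6.

6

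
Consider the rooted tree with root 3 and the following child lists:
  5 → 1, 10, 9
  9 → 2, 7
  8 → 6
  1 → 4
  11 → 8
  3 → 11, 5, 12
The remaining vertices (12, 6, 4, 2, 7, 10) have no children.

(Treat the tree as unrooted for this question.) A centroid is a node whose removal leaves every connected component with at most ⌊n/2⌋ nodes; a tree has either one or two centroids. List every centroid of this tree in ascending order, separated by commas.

If 5 is removed the pieces have sizes 5, 3, 2, 1, all ≤ ⌊12/2⌋ = 6.
Every other node leaves some component of size > 6, so the centroid is unique.

5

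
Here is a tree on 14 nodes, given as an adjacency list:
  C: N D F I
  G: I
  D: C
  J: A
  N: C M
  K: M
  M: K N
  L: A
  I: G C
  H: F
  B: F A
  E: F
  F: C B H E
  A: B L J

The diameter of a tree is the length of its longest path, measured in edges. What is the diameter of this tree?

Starting from J, a farthest node is K at distance 7.
One longest path: J - A - B - F - C - N - M - K.
So the diameter is 7.

7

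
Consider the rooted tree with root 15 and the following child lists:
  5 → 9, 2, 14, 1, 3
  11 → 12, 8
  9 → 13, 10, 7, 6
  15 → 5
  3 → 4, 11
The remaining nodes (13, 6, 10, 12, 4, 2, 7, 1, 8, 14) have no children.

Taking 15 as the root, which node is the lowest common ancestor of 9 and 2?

Ancestors of 9 (toward the root): 9, 5, 15.
Ancestors of 2: 2, 5, 15.
The deepest node appearing in both lists is 5.

5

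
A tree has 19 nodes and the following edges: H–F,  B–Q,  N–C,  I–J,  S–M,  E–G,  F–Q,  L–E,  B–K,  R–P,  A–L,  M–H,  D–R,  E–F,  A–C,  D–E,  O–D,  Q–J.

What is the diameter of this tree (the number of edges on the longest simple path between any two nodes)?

A longest path is N-C-A-L-E-F-Q-J-I, with 8 edges.

8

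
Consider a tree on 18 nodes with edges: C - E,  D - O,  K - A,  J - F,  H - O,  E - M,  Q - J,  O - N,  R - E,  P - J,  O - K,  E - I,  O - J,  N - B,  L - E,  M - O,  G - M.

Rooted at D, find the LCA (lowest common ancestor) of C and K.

Ancestors of C (toward the root): C, E, M, O, D.
Ancestors of K: K, O, D.
The deepest node appearing in both lists is O.

O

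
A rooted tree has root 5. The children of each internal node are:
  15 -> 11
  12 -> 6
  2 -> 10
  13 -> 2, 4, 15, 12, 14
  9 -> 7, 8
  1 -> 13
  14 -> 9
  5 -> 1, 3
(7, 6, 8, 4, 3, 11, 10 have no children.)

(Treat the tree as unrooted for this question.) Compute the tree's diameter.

Starting from 3, a farthest node is 8 at distance 6.
One longest path: 3-5-1-13-14-9-8.
So the diameter is 6.

6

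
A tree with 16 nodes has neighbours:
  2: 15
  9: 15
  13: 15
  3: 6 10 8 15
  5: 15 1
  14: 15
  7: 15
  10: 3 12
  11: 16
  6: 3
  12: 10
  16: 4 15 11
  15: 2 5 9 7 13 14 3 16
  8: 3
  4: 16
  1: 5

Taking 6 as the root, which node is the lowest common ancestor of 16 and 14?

16's ancestor chain is 16, 15, 3, 6 and 14's is 14, 15, 3, 6; they first meet at 15.

15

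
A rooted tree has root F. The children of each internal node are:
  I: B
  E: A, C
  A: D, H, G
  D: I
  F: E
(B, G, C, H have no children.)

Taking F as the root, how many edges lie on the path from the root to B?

5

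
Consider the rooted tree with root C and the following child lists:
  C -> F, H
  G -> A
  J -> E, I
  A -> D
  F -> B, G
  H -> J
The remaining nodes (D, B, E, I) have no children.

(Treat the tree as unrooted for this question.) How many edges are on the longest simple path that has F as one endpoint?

4

The node farthest from F is E (I also at distance 4), via F – C – H – J – E — 4 edges.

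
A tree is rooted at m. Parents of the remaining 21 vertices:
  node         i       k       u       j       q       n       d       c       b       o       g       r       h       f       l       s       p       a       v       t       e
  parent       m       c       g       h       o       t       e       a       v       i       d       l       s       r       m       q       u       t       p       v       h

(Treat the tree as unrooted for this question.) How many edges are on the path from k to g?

7

Walking from k: k – c – a – t – v – p – u – g. Length 7.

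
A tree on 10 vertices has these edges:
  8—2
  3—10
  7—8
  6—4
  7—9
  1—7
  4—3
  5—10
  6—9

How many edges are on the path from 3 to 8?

5

3 - 4 - 6 - 9 - 7 - 8: 5 edges.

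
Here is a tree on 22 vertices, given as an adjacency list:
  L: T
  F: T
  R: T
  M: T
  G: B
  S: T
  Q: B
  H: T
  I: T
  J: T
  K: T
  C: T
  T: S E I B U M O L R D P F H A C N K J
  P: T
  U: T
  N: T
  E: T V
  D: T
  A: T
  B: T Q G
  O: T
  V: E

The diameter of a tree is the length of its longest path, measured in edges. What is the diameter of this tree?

BFS from V reaches G last, at distance 4; BFS from G confirms no node is farther.
Path: V – E – T – B – G.

4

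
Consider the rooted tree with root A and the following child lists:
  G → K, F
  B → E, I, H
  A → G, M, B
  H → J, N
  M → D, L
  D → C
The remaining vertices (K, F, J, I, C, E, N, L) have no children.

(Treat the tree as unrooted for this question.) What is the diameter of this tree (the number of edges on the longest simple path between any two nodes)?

6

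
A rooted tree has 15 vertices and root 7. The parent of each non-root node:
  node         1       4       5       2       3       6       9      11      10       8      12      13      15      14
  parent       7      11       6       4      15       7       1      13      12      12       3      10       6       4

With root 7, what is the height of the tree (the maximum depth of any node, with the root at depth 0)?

9

The longest root-to-leaf path is 7 – 6 – 15 – 3 – 12 – 10 – 13 – 11 – 4 – 2 (9 edges).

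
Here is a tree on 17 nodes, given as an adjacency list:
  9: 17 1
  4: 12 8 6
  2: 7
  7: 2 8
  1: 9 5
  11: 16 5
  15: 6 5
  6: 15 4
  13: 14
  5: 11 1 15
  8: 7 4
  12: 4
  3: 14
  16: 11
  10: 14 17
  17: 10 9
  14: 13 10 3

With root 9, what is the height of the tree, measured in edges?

2 sits deepest: 9 → 1 → 5 → 15 → 6 → 4 → 8 → 7 → 2 — 8 edges from the root.

8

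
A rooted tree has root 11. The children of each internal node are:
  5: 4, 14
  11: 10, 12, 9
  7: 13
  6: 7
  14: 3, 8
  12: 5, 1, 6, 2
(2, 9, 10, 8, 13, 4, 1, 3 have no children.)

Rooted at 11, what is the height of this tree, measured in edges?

A deepest node is 8, reached by 11 – 12 – 5 – 14 – 8.
That path has 4 edges, so the height is 4.

4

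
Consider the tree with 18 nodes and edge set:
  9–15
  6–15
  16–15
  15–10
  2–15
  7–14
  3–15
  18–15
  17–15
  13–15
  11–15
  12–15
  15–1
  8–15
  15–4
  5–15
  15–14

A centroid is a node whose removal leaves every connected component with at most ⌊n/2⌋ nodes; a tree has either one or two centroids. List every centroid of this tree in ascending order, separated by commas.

15

Delete 15: the remaining components have sizes 2, 1, 1, 1, 1, 1, 1, 1, 1, 1, 1, 1, 1, 1, 1, 1. Max 2 ≤ 9, so 15 is a centroid.
No neighbour of 15 does as well, so 15 is the unique centroid.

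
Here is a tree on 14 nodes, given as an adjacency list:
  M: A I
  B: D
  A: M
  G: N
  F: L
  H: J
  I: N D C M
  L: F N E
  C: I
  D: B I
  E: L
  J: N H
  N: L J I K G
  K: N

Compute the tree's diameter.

Starting from E, a farthest node is A at distance 5.
One longest path: E - L - N - I - M - A.
So the diameter is 5.

5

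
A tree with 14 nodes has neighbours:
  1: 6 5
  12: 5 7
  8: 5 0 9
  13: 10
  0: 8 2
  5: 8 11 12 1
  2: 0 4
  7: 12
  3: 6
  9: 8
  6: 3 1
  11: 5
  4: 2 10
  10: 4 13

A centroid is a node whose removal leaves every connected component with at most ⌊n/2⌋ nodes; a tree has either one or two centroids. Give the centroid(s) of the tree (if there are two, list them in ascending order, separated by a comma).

5, 8

If 5 is removed the pieces have sizes 7, 3, 2, 1, all ≤ ⌊14/2⌋ = 7.
Its neighbour 8 also leaves a largest component of size 7, so both are centroids.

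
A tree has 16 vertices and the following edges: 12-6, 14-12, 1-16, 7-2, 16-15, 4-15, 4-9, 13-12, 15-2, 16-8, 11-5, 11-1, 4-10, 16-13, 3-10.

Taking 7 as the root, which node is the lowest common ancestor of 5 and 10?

15

5's ancestor chain is 5, 11, 1, 16, 15, 2, 7 and 10's is 10, 4, 15, 2, 7; they first meet at 15.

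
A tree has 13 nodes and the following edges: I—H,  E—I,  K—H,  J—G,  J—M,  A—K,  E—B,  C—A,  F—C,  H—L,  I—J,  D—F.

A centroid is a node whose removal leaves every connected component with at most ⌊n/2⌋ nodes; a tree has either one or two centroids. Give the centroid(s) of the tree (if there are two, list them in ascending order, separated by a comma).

H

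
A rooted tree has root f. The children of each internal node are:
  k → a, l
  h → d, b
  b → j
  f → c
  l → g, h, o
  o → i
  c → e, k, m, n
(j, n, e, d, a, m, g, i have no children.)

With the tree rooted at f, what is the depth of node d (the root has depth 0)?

5

Climbing from d to the root: d → h → l → k → c → f. That's 5 steps.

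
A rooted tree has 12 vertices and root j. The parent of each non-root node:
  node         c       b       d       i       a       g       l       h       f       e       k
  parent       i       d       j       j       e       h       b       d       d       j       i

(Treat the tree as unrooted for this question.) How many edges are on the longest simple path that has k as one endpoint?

5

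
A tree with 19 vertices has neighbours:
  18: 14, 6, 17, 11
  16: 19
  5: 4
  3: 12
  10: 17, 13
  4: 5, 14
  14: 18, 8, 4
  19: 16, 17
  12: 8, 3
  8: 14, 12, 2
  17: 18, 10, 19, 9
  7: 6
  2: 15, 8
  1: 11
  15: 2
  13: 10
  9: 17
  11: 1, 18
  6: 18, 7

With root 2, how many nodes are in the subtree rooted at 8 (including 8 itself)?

Descendants of 8 (including itself): 8, 14, 12, 4, 18, 3, 5, 17, 11, 6, 19, 9, 10, 1, 7, 16, 13. That's 17.

17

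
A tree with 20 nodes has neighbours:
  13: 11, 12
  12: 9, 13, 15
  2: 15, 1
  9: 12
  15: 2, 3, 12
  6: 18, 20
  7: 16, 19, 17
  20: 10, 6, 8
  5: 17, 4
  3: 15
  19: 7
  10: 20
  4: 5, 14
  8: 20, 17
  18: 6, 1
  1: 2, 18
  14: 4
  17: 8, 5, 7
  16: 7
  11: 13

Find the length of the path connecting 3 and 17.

3 – 15 – 2 – 1 – 18 – 6 – 20 – 8 – 17: 8 edges.

8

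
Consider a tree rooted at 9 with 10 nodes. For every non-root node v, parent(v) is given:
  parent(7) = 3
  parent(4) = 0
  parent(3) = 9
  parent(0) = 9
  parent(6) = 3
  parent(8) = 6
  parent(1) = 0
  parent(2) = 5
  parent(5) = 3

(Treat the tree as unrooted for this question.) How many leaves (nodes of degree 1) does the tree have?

Degree-1 nodes: 1, 2, 4, 7, 8 — 5 of them.

5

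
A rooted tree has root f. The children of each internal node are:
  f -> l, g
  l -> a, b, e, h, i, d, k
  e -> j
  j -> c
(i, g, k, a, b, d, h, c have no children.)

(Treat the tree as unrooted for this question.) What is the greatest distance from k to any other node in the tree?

Distances from k peak at 4, attained at c.
k-l-e-j-c

4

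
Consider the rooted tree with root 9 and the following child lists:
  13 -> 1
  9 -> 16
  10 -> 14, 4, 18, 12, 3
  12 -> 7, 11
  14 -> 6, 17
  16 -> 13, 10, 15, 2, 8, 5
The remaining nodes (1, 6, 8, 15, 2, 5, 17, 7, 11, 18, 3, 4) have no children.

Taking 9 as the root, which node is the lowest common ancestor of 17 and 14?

Path 17→root: 17 14 10 16 9; path 14→root: 14 10 16 9.
First common node: 14.

14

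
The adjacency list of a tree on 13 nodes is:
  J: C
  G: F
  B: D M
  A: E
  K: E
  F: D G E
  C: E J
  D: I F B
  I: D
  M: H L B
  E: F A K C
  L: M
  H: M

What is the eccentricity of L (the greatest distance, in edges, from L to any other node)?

7

The node farthest from L is J, via L – M – B – D – F – E – C – J — 7 edges.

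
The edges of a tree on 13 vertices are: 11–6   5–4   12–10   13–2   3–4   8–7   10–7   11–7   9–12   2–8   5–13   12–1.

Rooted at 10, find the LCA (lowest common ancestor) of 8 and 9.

8's ancestor chain is 8, 7, 10 and 9's is 9, 12, 10; they first meet at 10.

10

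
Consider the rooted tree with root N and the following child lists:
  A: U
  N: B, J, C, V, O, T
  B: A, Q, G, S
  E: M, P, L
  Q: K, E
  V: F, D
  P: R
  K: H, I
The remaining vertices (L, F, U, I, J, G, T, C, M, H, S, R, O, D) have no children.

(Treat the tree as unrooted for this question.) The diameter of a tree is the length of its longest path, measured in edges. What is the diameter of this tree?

7

Starting from D, a farthest node is R at distance 7.
One longest path: D – V – N – B – Q – E – P – R.
So the diameter is 7.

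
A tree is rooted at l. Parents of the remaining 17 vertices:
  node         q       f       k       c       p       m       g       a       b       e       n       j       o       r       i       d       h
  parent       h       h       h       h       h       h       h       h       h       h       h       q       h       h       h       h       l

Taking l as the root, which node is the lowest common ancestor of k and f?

Ancestors of k (toward the root): k, h, l.
Ancestors of f: f, h, l.
The deepest node appearing in both lists is h.

h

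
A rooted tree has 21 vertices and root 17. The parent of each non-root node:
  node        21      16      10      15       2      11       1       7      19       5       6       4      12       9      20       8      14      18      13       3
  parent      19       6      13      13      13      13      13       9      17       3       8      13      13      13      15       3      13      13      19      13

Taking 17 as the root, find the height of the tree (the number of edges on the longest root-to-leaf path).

A deepest node is 16, reached by 17 → 19 → 13 → 3 → 8 → 6 → 16.
That path has 6 edges, so the height is 6.

6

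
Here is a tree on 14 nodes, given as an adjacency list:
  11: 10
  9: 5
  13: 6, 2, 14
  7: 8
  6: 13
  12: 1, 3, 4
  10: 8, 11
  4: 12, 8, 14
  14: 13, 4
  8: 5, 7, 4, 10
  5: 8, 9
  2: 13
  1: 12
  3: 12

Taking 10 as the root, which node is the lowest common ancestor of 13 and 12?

4

13's ancestor chain is 13, 14, 4, 8, 10 and 12's is 12, 4, 8, 10; they first meet at 4.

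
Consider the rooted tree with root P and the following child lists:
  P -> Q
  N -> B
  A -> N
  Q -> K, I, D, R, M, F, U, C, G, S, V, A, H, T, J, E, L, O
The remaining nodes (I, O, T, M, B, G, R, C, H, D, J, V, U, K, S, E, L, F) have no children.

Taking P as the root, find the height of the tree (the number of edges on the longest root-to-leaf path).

4

The longest root-to-leaf path is P-Q-A-N-B (4 edges).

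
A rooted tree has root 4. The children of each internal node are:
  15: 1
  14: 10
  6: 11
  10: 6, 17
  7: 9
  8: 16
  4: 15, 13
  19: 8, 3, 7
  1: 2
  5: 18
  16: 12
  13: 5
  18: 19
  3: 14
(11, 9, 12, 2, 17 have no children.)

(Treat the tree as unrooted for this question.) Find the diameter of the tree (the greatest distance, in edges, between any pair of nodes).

A longest path is 2–1–15–4–13–5–18–19–3–14–10–6–11, with 12 edges.

12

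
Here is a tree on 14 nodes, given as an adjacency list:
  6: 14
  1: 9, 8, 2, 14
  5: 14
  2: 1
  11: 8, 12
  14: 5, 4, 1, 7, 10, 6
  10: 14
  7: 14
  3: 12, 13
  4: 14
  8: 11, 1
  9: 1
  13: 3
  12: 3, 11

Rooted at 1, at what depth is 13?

5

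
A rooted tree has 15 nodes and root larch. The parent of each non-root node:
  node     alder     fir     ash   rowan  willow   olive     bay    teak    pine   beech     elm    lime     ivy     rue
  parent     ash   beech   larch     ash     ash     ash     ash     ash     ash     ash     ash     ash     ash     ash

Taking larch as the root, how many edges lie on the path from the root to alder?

Path from larch to alder: larch → ash → alder, which has 2 edges.

2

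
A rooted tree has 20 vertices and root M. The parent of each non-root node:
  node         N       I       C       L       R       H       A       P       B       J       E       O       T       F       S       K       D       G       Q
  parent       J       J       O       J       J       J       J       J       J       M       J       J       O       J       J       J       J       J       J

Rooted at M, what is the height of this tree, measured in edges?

3

C sits deepest: M – J – O – C — 3 edges from the root.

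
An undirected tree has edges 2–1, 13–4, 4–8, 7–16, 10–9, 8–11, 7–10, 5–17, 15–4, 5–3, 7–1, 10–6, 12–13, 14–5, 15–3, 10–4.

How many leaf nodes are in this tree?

8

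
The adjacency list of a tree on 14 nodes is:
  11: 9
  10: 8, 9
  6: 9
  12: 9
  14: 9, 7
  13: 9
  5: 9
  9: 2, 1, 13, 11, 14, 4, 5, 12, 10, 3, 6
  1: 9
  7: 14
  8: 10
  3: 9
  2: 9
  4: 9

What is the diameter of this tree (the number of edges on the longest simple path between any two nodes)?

4

BFS from 8 reaches 7 last, at distance 4; BFS from 7 confirms no node is farther.
Path: 8-10-9-14-7.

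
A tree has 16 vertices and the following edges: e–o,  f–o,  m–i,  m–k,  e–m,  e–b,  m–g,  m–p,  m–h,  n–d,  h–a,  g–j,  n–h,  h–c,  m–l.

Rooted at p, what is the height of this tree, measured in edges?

4

A deepest node is d, reached by p–m–h–n–d.
That path has 4 edges, so the height is 4.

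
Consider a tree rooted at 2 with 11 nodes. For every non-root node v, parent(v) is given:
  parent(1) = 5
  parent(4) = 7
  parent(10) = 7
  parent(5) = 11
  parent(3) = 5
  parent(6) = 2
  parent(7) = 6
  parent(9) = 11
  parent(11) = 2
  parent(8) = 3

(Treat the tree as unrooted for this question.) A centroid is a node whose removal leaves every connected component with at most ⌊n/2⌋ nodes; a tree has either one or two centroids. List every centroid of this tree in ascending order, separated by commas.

11

If 11 is removed the pieces have sizes 5, 4, 1, all ≤ ⌊11/2⌋ = 5.
Every other node leaves some component of size > 5, so the centroid is unique.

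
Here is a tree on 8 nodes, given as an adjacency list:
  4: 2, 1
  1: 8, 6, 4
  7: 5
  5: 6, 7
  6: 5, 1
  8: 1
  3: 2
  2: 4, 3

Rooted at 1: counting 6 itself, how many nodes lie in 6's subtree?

Descendants of 6 (including itself): 6, 5, 7. That's 3.

3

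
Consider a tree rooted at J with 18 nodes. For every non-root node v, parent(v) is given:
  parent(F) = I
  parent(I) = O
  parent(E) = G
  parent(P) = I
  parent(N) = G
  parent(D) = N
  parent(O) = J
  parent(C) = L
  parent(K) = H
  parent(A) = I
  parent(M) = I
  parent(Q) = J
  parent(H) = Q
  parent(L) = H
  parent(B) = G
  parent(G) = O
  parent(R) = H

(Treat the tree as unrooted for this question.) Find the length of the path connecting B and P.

4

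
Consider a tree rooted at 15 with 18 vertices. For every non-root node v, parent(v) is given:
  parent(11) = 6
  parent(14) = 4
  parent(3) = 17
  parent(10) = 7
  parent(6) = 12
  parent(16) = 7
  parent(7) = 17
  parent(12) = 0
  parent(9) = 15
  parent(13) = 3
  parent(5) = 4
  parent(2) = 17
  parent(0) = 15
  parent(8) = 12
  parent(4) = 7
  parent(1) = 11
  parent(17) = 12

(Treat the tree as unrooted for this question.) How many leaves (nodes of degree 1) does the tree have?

Degree-1 nodes: 1, 2, 5, 8, 9, 10, 13, 14, 16 — 9 of them.

9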